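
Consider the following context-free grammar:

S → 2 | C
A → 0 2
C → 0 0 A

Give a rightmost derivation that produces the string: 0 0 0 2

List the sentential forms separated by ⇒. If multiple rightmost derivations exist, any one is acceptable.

S ⇒ C ⇒ 0 0 A ⇒ 0 0 0 2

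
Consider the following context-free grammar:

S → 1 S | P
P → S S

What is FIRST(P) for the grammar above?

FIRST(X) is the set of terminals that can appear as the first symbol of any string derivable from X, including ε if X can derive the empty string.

We compute FIRST(P) using the standard algorithm.
FIRST(P) = {1}
FIRST(S) = {1}
Therefore, FIRST(P) = {1}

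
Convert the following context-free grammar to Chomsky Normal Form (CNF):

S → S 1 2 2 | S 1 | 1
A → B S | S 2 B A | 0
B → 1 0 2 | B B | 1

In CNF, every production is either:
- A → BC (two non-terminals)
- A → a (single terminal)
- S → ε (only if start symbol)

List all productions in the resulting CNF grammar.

T1 → 1; T2 → 2; S → 1; A → 0; T0 → 0; B → 1; S → S X0; X0 → T1 X1; X1 → T2 T2; S → S T1; A → B S; A → S X2; X2 → T2 X3; X3 → B A; B → T1 X4; X4 → T0 T2; B → B B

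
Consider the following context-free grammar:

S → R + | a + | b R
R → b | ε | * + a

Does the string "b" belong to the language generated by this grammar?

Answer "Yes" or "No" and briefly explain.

Yes - a valid derivation exists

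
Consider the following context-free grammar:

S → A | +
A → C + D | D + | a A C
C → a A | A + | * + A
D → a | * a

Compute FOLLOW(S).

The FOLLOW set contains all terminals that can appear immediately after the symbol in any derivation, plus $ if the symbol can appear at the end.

We compute FOLLOW(S) using the standard algorithm.
FOLLOW(S) starts with {$}.
FIRST(A) = {*, a}
FIRST(C) = {*, a}
FIRST(D) = {*, a}
FIRST(S) = {*, +, a}
FOLLOW(A) = {$, *, +, a}
FOLLOW(C) = {$, *, +, a}
FOLLOW(D) = {$, *, +, a}
FOLLOW(S) = {$}
Therefore, FOLLOW(S) = {$}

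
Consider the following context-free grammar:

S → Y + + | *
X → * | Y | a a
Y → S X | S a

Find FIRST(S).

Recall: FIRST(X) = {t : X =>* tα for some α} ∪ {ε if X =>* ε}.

We compute FIRST(S) using the standard algorithm.
FIRST(S) = {*}
FIRST(X) = {*, a}
FIRST(Y) = {*}
Therefore, FIRST(S) = {*}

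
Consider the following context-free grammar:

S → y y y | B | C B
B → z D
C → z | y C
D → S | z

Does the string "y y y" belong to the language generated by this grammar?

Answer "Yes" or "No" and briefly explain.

Yes - a valid derivation exists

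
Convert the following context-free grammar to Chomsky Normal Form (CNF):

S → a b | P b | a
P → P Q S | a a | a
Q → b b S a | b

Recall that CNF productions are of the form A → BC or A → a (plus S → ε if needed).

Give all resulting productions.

TA → a; TB → b; S → a; P → a; Q → b; S → TA TB; S → P TB; P → P X0; X0 → Q S; P → TA TA; Q → TB X1; X1 → TB X2; X2 → S TA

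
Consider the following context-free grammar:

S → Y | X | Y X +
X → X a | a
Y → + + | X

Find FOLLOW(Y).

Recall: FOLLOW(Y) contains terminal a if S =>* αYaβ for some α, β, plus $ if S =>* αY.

We compute FOLLOW(Y) using the standard algorithm.
FOLLOW(S) starts with {$}.
FIRST(S) = {+, a}
FIRST(X) = {a}
FIRST(Y) = {+, a}
FOLLOW(S) = {$}
FOLLOW(X) = {$, +, a}
FOLLOW(Y) = {$, a}
Therefore, FOLLOW(Y) = {$, a}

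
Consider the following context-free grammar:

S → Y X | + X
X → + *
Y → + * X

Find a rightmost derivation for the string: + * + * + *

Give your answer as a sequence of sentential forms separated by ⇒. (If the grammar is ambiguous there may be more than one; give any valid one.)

S ⇒ Y X ⇒ Y + * ⇒ + * X + * ⇒ + * + * + *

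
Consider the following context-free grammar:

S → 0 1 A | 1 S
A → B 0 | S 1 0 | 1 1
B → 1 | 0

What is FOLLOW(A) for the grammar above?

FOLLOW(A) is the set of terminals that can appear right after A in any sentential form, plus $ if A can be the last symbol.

We compute FOLLOW(A) using the standard algorithm.
FOLLOW(S) starts with {$}.
FIRST(A) = {0, 1}
FIRST(B) = {0, 1}
FIRST(S) = {0, 1}
FOLLOW(A) = {$, 1}
FOLLOW(B) = {0}
FOLLOW(S) = {$, 1}
Therefore, FOLLOW(A) = {$, 1}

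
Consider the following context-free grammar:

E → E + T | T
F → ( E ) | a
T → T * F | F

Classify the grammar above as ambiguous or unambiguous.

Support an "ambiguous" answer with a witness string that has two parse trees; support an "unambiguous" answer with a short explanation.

Unambiguous - every string in the language has a unique parse tree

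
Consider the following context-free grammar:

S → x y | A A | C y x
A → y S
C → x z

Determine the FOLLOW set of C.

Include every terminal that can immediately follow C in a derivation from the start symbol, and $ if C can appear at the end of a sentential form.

We compute FOLLOW(C) using the standard algorithm.
FOLLOW(S) starts with {$}.
FIRST(A) = {y}
FIRST(C) = {x}
FIRST(S) = {x, y}
FOLLOW(A) = {$, y}
FOLLOW(C) = {y}
FOLLOW(S) = {$, y}
Therefore, FOLLOW(C) = {y}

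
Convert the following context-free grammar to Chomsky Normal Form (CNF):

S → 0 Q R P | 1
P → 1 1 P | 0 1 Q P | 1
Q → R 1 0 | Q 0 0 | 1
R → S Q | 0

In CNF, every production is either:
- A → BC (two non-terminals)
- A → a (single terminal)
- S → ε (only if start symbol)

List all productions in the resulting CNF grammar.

T0 → 0; S → 1; T1 → 1; P → 1; Q → 1; R → 0; S → T0 X0; X0 → Q X1; X1 → R P; P → T1 X2; X2 → T1 P; P → T0 X3; X3 → T1 X4; X4 → Q P; Q → R X5; X5 → T1 T0; Q → Q X6; X6 → T0 T0; R → S Q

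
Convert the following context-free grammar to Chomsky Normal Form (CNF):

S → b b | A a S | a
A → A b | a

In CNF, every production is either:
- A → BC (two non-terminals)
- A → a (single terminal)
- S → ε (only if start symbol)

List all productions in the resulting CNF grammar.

TB → b; TA → a; S → a; A → a; S → TB TB; S → A X0; X0 → TA S; A → A TB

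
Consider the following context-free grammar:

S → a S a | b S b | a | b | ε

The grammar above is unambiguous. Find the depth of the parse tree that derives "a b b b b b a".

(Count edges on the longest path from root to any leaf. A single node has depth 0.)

4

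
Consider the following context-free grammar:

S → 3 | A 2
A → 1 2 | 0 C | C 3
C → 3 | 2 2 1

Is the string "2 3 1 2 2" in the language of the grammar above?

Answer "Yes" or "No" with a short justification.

No - no valid derivation exists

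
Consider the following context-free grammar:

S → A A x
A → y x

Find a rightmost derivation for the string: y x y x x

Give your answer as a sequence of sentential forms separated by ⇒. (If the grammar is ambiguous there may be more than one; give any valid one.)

S ⇒ A A x ⇒ A y x x ⇒ y x y x x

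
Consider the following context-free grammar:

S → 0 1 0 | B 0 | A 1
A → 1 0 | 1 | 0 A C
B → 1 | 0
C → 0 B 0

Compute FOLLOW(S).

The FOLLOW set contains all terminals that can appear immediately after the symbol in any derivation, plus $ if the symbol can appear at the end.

We compute FOLLOW(S) using the standard algorithm.
FOLLOW(S) starts with {$}.
FIRST(A) = {0, 1}
FIRST(B) = {0, 1}
FIRST(C) = {0}
FIRST(S) = {0, 1}
FOLLOW(A) = {0, 1}
FOLLOW(B) = {0}
FOLLOW(C) = {0, 1}
FOLLOW(S) = {$}
Therefore, FOLLOW(S) = {$}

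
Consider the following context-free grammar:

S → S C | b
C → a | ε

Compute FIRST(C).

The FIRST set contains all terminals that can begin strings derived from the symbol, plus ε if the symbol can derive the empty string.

We compute FIRST(C) using the standard algorithm.
FIRST(C) = {a, ε}
FIRST(S) = {b}
Therefore, FIRST(C) = {a, ε}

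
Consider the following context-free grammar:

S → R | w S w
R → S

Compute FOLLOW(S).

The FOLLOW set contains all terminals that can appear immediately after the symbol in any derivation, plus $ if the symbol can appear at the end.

We compute FOLLOW(S) using the standard algorithm.
FOLLOW(S) starts with {$}.
FIRST(R) = {w}
FIRST(S) = {w}
FOLLOW(R) = {$, w}
FOLLOW(S) = {$, w}
Therefore, FOLLOW(S) = {$, w}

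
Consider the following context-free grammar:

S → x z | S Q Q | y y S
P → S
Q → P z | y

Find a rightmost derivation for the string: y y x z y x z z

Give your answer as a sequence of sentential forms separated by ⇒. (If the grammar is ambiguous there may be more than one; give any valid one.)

S ⇒ S Q Q ⇒ S Q P z ⇒ S Q S z ⇒ S Q x z z ⇒ S y x z z ⇒ y y S y x z z ⇒ y y x z y x z z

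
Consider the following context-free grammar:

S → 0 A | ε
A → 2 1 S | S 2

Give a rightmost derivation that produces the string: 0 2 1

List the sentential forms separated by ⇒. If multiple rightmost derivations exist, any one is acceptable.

S ⇒ 0 A ⇒ 0 2 1 S ⇒ 0 2 1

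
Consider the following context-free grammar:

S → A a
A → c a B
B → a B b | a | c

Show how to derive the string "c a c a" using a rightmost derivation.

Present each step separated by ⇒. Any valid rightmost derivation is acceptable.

S ⇒ A a ⇒ c a B a ⇒ c a c a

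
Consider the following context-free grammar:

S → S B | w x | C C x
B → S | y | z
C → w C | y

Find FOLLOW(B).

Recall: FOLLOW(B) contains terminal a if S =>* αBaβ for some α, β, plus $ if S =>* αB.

We compute FOLLOW(B) using the standard algorithm.
FOLLOW(S) starts with {$}.
FIRST(B) = {w, y, z}
FIRST(C) = {w, y}
FIRST(S) = {w, y}
FOLLOW(B) = {$, w, y, z}
FOLLOW(C) = {w, x, y}
FOLLOW(S) = {$, w, y, z}
Therefore, FOLLOW(B) = {$, w, y, z}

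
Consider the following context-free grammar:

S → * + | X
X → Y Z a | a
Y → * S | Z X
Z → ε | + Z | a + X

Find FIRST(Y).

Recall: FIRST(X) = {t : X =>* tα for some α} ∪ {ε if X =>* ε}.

We compute FIRST(Y) using the standard algorithm.
FIRST(S) = {*, +, a}
FIRST(X) = {*, +, a}
FIRST(Y) = {*, +, a}
FIRST(Z) = {+, a, ε}
Therefore, FIRST(Y) = {*, +, a}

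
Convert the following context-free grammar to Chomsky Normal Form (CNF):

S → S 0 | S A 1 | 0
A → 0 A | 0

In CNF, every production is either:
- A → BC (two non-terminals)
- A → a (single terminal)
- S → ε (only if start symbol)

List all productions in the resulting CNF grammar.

T0 → 0; T1 → 1; S → 0; A → 0; S → S T0; S → S X0; X0 → A T1; A → T0 A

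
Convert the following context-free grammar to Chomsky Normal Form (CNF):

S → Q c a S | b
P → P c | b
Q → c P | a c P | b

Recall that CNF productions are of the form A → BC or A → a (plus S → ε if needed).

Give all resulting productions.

TC → c; TA → a; S → b; P → b; Q → b; S → Q X0; X0 → TC X1; X1 → TA S; P → P TC; Q → TC P; Q → TA X2; X2 → TC P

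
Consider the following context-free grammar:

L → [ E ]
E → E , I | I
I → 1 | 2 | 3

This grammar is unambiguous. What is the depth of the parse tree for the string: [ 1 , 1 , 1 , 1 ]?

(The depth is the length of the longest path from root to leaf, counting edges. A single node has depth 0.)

6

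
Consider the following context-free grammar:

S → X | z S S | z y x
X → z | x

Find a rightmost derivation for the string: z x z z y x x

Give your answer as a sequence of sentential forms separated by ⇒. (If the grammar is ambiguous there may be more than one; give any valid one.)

S ⇒ z S S ⇒ z S z S S ⇒ z S z S X ⇒ z S z S x ⇒ z S z z y x x ⇒ z X z z y x x ⇒ z x z z y x x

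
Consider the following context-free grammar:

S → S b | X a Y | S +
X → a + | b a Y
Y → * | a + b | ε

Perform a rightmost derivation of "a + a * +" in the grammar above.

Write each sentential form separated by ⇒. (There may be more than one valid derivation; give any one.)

S ⇒ S + ⇒ X a Y + ⇒ X a * + ⇒ a + a * +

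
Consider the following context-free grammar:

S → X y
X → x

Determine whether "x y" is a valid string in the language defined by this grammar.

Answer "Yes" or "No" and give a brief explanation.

Yes - a valid derivation exists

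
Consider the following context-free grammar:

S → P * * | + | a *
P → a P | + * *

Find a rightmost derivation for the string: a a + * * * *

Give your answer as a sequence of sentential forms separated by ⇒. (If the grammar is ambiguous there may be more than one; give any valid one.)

S ⇒ P * * ⇒ a P * * ⇒ a a P * * ⇒ a a + * * * *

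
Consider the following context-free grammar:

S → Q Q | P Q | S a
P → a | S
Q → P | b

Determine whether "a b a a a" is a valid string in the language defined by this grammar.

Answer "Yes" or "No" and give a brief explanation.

Yes - a valid derivation exists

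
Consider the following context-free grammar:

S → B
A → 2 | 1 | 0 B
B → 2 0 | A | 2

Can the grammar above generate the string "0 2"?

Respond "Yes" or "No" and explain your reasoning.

Yes - a valid derivation exists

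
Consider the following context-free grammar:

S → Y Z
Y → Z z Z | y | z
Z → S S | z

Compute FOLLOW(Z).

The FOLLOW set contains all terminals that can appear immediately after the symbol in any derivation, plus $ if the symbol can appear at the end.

We compute FOLLOW(Z) using the standard algorithm.
FOLLOW(S) starts with {$}.
FIRST(S) = {y, z}
FIRST(Y) = {y, z}
FIRST(Z) = {y, z}
FOLLOW(S) = {$, y, z}
FOLLOW(Y) = {y, z}
FOLLOW(Z) = {$, y, z}
Therefore, FOLLOW(Z) = {$, y, z}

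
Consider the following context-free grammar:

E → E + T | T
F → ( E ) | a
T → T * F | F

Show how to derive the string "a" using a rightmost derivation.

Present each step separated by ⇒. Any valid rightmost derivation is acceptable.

E ⇒ T ⇒ F ⇒ a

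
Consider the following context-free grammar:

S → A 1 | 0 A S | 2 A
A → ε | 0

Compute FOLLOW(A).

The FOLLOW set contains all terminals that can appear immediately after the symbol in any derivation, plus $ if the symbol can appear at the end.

We compute FOLLOW(A) using the standard algorithm.
FOLLOW(S) starts with {$}.
FIRST(A) = {0, ε}
FIRST(S) = {0, 1, 2}
FOLLOW(A) = {$, 0, 1, 2}
FOLLOW(S) = {$}
Therefore, FOLLOW(A) = {$, 0, 1, 2}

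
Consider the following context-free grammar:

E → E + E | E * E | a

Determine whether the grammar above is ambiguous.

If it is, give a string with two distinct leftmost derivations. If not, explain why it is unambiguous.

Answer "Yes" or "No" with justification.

Yes - the string 'a * a * a * a + a' has two distinct leftmost derivations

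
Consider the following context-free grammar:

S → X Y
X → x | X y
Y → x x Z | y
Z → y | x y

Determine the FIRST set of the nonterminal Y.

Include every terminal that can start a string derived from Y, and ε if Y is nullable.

We compute FIRST(Y) using the standard algorithm.
FIRST(S) = {x}
FIRST(X) = {x}
FIRST(Y) = {x, y}
FIRST(Z) = {x, y}
Therefore, FIRST(Y) = {x, y}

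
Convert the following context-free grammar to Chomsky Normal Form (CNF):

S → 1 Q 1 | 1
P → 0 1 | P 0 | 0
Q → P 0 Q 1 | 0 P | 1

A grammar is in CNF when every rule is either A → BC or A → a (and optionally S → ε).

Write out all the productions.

T1 → 1; S → 1; T0 → 0; P → 0; Q → 1; S → T1 X0; X0 → Q T1; P → T0 T1; P → P T0; Q → P X1; X1 → T0 X2; X2 → Q T1; Q → T0 P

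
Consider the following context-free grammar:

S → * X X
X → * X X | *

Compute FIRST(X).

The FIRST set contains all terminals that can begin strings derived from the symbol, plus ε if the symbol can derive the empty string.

We compute FIRST(X) using the standard algorithm.
FIRST(S) = {*}
FIRST(X) = {*}
Therefore, FIRST(X) = {*}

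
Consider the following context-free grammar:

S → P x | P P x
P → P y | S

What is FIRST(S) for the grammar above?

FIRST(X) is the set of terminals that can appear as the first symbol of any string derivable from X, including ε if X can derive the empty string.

We compute FIRST(S) using the standard algorithm.
FIRST(P) = {}
FIRST(S) = {}
Therefore, FIRST(S) = {}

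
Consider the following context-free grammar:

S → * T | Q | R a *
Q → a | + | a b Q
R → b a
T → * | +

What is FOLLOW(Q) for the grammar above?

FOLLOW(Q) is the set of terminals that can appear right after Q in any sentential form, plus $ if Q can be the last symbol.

We compute FOLLOW(Q) using the standard algorithm.
FOLLOW(S) starts with {$}.
FIRST(Q) = {+, a}
FIRST(R) = {b}
FIRST(S) = {*, +, a, b}
FIRST(T) = {*, +}
FOLLOW(Q) = {$}
FOLLOW(R) = {a}
FOLLOW(S) = {$}
FOLLOW(T) = {$}
Therefore, FOLLOW(Q) = {$}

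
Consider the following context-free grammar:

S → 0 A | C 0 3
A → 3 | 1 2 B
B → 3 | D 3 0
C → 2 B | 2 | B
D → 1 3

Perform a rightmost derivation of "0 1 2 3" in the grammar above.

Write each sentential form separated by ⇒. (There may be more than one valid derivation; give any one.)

S ⇒ 0 A ⇒ 0 1 2 B ⇒ 0 1 2 3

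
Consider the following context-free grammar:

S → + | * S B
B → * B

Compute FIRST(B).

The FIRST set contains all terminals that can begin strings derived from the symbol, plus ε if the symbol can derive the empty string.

We compute FIRST(B) using the standard algorithm.
FIRST(B) = {*}
FIRST(S) = {*, +}
Therefore, FIRST(B) = {*}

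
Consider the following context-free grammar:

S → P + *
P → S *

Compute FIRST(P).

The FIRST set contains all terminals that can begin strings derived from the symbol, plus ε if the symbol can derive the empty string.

We compute FIRST(P) using the standard algorithm.
FIRST(P) = {}
FIRST(S) = {}
Therefore, FIRST(P) = {}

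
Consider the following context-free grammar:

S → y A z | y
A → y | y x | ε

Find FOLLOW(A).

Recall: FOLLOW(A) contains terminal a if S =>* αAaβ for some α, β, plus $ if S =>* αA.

We compute FOLLOW(A) using the standard algorithm.
FOLLOW(S) starts with {$}.
FIRST(A) = {y, ε}
FIRST(S) = {y}
FOLLOW(A) = {z}
FOLLOW(S) = {$}
Therefore, FOLLOW(A) = {z}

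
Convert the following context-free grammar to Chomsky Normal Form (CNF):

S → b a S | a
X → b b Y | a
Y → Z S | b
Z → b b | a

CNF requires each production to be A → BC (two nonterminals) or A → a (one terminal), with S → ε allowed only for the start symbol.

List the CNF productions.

TB → b; TA → a; S → a; X → a; Y → b; Z → a; S → TB X0; X0 → TA S; X → TB X1; X1 → TB Y; Y → Z S; Z → TB TB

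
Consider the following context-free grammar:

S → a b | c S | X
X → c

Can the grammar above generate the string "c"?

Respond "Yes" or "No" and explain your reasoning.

Yes - a valid derivation exists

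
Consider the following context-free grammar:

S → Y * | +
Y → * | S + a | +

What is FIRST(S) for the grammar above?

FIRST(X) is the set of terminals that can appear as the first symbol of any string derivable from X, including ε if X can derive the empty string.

We compute FIRST(S) using the standard algorithm.
FIRST(S) = {*, +}
FIRST(Y) = {*, +}
Therefore, FIRST(S) = {*, +}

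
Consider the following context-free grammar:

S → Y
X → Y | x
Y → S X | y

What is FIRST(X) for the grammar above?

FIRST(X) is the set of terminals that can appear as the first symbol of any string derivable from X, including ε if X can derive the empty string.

We compute FIRST(X) using the standard algorithm.
FIRST(S) = {y}
FIRST(X) = {x, y}
FIRST(Y) = {y}
Therefore, FIRST(X) = {x, y}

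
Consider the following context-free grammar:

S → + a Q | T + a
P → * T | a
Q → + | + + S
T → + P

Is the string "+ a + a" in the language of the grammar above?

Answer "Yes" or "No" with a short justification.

Yes - a valid derivation exists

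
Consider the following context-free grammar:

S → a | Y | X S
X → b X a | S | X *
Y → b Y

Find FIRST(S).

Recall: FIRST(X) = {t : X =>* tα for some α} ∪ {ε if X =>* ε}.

We compute FIRST(S) using the standard algorithm.
FIRST(S) = {a, b}
FIRST(X) = {a, b}
FIRST(Y) = {b}
Therefore, FIRST(S) = {a, b}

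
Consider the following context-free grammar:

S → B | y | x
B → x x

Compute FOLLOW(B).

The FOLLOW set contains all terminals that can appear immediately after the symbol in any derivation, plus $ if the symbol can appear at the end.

We compute FOLLOW(B) using the standard algorithm.
FOLLOW(S) starts with {$}.
FIRST(B) = {x}
FIRST(S) = {x, y}
FOLLOW(B) = {$}
FOLLOW(S) = {$}
Therefore, FOLLOW(B) = {$}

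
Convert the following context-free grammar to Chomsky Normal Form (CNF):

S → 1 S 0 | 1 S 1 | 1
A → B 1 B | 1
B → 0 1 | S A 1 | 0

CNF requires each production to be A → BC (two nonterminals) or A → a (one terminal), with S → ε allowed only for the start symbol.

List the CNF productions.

T1 → 1; T0 → 0; S → 1; A → 1; B → 0; S → T1 X0; X0 → S T0; S → T1 X1; X1 → S T1; A → B X2; X2 → T1 B; B → T0 T1; B → S X3; X3 → A T1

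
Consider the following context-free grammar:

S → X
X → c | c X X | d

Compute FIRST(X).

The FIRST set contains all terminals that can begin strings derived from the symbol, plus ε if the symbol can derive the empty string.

We compute FIRST(X) using the standard algorithm.
FIRST(S) = {c, d}
FIRST(X) = {c, d}
Therefore, FIRST(X) = {c, d}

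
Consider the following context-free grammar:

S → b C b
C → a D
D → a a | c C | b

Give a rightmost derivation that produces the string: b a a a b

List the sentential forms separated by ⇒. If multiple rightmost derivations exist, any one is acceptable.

S ⇒ b C b ⇒ b a D b ⇒ b a a a b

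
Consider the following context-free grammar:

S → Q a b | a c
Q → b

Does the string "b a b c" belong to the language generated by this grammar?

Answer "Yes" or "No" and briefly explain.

No - no valid derivation exists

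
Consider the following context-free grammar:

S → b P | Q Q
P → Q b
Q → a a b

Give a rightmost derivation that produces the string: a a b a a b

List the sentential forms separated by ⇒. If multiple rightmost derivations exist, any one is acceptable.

S ⇒ Q Q ⇒ Q a a b ⇒ a a b a a b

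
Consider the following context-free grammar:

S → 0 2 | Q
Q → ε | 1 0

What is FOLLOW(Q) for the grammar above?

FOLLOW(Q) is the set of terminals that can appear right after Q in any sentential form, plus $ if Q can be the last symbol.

We compute FOLLOW(Q) using the standard algorithm.
FOLLOW(S) starts with {$}.
FIRST(Q) = {1, ε}
FIRST(S) = {0, 1, ε}
FOLLOW(Q) = {$}
FOLLOW(S) = {$}
Therefore, FOLLOW(Q) = {$}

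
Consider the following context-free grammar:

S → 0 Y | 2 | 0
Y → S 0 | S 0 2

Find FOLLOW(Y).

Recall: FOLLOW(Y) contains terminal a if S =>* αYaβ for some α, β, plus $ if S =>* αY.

We compute FOLLOW(Y) using the standard algorithm.
FOLLOW(S) starts with {$}.
FIRST(S) = {0, 2}
FIRST(Y) = {0, 2}
FOLLOW(S) = {$, 0}
FOLLOW(Y) = {$, 0}
Therefore, FOLLOW(Y) = {$, 0}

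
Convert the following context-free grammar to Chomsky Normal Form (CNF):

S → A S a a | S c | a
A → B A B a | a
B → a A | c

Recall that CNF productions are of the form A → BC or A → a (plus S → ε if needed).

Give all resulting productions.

TA → a; TC → c; S → a; A → a; B → c; S → A X0; X0 → S X1; X1 → TA TA; S → S TC; A → B X2; X2 → A X3; X3 → B TA; B → TA A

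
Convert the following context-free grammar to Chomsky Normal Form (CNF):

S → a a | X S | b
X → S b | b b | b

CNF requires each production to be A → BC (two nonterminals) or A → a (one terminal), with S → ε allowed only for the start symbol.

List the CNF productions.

TA → a; S → b; TB → b; X → b; S → TA TA; S → X S; X → S TB; X → TB TB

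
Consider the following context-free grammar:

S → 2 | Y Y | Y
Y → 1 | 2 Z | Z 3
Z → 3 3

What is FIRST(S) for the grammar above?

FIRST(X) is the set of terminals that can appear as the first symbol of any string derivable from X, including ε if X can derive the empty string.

We compute FIRST(S) using the standard algorithm.
FIRST(S) = {1, 2, 3}
FIRST(Y) = {1, 2, 3}
FIRST(Z) = {3}
Therefore, FIRST(S) = {1, 2, 3}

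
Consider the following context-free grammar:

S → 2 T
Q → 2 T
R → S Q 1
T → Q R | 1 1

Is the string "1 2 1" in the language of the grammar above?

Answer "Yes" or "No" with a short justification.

No - no valid derivation exists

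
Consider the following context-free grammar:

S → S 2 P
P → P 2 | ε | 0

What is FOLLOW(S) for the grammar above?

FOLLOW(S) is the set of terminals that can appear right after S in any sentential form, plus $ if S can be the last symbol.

We compute FOLLOW(S) using the standard algorithm.
FOLLOW(S) starts with {$}.
FIRST(P) = {0, 2, ε}
FIRST(S) = {}
FOLLOW(P) = {$, 2}
FOLLOW(S) = {$, 2}
Therefore, FOLLOW(S) = {$, 2}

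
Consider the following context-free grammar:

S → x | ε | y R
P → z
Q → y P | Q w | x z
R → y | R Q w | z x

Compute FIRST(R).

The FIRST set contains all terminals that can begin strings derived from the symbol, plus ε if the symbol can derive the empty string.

We compute FIRST(R) using the standard algorithm.
FIRST(P) = {z}
FIRST(Q) = {x, y}
FIRST(R) = {y, z}
FIRST(S) = {x, y, ε}
Therefore, FIRST(R) = {y, z}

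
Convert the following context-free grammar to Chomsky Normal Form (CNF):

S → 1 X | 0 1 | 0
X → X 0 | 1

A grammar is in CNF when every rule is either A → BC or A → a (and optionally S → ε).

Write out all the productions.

T1 → 1; T0 → 0; S → 0; X → 1; S → T1 X; S → T0 T1; X → X T0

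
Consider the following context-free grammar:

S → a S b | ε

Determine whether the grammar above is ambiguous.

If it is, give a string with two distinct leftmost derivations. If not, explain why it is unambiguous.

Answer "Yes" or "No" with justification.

No - the grammar is unambiguous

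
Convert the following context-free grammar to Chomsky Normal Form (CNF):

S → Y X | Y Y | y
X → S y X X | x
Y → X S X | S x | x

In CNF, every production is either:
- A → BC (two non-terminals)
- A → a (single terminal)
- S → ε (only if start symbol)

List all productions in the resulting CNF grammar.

S → y; TY → y; X → x; TX → x; Y → x; S → Y X; S → Y Y; X → S X0; X0 → TY X1; X1 → X X; Y → X X2; X2 → S X; Y → S TX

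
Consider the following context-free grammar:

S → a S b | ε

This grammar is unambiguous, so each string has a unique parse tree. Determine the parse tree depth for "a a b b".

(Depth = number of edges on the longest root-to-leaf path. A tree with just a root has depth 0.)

3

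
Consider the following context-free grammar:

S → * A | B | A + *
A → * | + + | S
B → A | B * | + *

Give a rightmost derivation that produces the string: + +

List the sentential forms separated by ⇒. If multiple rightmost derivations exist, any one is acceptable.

S ⇒ B ⇒ A ⇒ + +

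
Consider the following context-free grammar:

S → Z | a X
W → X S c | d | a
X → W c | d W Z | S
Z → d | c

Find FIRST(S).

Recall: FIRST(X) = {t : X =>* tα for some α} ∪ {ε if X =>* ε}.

We compute FIRST(S) using the standard algorithm.
FIRST(S) = {a, c, d}
FIRST(W) = {a, c, d}
FIRST(X) = {a, c, d}
FIRST(Z) = {c, d}
Therefore, FIRST(S) = {a, c, d}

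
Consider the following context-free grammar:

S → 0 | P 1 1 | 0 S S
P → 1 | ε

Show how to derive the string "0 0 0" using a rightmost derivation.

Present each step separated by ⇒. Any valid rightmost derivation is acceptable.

S ⇒ 0 S S ⇒ 0 S 0 ⇒ 0 0 0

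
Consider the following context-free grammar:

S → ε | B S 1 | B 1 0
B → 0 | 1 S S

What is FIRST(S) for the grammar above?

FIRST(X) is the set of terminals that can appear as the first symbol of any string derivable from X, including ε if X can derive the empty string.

We compute FIRST(S) using the standard algorithm.
FIRST(B) = {0, 1}
FIRST(S) = {0, 1, ε}
Therefore, FIRST(S) = {0, 1, ε}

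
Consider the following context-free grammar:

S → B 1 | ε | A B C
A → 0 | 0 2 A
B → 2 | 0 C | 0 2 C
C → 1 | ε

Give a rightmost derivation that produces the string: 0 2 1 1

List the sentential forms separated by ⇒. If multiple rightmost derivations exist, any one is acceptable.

S ⇒ B 1 ⇒ 0 2 C 1 ⇒ 0 2 1 1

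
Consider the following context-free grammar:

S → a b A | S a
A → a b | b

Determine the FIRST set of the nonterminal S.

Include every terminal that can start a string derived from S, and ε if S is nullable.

We compute FIRST(S) using the standard algorithm.
FIRST(A) = {a, b}
FIRST(S) = {a}
Therefore, FIRST(S) = {a}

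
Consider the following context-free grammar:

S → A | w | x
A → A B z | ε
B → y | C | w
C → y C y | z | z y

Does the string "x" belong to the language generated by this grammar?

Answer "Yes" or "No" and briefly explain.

Yes - a valid derivation exists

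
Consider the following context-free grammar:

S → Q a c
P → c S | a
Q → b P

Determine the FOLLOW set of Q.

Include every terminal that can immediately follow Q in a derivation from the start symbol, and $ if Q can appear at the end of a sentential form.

We compute FOLLOW(Q) using the standard algorithm.
FOLLOW(S) starts with {$}.
FIRST(P) = {a, c}
FIRST(Q) = {b}
FIRST(S) = {b}
FOLLOW(P) = {a}
FOLLOW(Q) = {a}
FOLLOW(S) = {$, a}
Therefore, FOLLOW(Q) = {a}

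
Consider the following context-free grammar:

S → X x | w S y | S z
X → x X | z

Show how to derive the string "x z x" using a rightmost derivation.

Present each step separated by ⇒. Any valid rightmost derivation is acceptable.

S ⇒ X x ⇒ x X x ⇒ x z x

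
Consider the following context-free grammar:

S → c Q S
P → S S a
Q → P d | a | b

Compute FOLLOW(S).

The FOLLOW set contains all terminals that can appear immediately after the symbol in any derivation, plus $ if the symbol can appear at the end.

We compute FOLLOW(S) using the standard algorithm.
FOLLOW(S) starts with {$}.
FIRST(P) = {c}
FIRST(Q) = {a, b, c}
FIRST(S) = {c}
FOLLOW(P) = {d}
FOLLOW(Q) = {c}
FOLLOW(S) = {$, a, c}
Therefore, FOLLOW(S) = {$, a, c}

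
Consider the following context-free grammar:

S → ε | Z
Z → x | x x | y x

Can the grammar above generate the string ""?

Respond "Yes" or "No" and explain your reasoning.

Yes - a valid derivation exists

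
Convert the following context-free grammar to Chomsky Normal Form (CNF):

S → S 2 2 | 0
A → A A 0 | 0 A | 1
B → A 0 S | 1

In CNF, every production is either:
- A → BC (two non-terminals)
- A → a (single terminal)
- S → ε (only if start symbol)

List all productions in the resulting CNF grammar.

T2 → 2; S → 0; T0 → 0; A → 1; B → 1; S → S X0; X0 → T2 T2; A → A X1; X1 → A T0; A → T0 A; B → A X2; X2 → T0 S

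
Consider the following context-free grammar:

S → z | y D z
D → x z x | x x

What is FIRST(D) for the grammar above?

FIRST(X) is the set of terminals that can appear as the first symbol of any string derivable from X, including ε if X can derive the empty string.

We compute FIRST(D) using the standard algorithm.
FIRST(D) = {x}
FIRST(S) = {y, z}
Therefore, FIRST(D) = {x}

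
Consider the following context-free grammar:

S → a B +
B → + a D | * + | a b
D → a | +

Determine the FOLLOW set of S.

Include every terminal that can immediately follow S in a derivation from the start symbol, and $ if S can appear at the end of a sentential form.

We compute FOLLOW(S) using the standard algorithm.
FOLLOW(S) starts with {$}.
FIRST(B) = {*, +, a}
FIRST(D) = {+, a}
FIRST(S) = {a}
FOLLOW(B) = {+}
FOLLOW(D) = {+}
FOLLOW(S) = {$}
Therefore, FOLLOW(S) = {$}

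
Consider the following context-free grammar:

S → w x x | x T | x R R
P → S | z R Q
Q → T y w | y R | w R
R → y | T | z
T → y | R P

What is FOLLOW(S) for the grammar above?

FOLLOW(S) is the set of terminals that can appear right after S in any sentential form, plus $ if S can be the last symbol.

We compute FOLLOW(S) using the standard algorithm.
FOLLOW(S) starts with {$}.
FIRST(P) = {w, x, z}
FIRST(Q) = {w, y, z}
FIRST(R) = {y, z}
FIRST(S) = {w, x}
FIRST(T) = {y, z}
FOLLOW(P) = {$, w, x, y, z}
FOLLOW(Q) = {$, w, x, y, z}
FOLLOW(R) = {$, w, x, y, z}
FOLLOW(S) = {$, w, x, y, z}
FOLLOW(T) = {$, w, x, y, z}
Therefore, FOLLOW(S) = {$, w, x, y, z}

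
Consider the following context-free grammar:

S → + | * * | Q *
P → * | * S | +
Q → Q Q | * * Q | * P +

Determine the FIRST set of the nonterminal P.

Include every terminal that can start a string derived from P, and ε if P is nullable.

We compute FIRST(P) using the standard algorithm.
FIRST(P) = {*, +}
FIRST(Q) = {*}
FIRST(S) = {*, +}
Therefore, FIRST(P) = {*, +}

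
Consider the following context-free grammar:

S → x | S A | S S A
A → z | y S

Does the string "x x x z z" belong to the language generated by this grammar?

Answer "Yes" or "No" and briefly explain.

Yes - a valid derivation exists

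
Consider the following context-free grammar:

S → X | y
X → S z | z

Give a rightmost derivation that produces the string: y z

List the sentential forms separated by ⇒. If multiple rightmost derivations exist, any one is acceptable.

S ⇒ X ⇒ S z ⇒ y z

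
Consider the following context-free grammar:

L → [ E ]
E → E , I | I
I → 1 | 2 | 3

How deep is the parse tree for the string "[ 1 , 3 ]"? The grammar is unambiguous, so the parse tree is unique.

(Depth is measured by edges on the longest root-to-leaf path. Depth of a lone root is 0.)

4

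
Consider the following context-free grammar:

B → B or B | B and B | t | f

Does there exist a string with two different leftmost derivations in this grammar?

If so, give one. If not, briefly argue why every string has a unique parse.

Yes - the string 't or t or f and f or f' has two distinct leftmost derivations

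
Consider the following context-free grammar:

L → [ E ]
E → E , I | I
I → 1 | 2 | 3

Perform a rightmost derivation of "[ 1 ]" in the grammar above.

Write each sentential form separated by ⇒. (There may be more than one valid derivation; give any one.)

L ⇒ [ E ] ⇒ [ I ] ⇒ [ 1 ]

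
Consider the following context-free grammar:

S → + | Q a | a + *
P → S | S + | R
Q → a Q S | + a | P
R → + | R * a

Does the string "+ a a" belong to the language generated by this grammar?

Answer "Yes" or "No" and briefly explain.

Yes - a valid derivation exists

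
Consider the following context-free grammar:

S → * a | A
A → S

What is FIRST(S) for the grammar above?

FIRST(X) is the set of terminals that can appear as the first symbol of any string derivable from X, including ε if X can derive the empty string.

We compute FIRST(S) using the standard algorithm.
FIRST(A) = {*}
FIRST(S) = {*}
Therefore, FIRST(S) = {*}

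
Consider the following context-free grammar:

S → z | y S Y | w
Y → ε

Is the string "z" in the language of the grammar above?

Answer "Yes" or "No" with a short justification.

Yes - a valid derivation exists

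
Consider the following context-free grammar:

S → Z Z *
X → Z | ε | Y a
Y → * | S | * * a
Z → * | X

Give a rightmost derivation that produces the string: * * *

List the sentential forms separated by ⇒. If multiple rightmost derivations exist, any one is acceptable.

S ⇒ Z Z * ⇒ Z * * ⇒ * * *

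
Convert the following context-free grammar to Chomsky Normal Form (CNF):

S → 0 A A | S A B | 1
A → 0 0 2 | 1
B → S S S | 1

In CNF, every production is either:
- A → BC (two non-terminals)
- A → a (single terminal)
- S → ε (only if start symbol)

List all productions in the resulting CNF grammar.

T0 → 0; S → 1; T2 → 2; A → 1; B → 1; S → T0 X0; X0 → A A; S → S X1; X1 → A B; A → T0 X2; X2 → T0 T2; B → S X3; X3 → S S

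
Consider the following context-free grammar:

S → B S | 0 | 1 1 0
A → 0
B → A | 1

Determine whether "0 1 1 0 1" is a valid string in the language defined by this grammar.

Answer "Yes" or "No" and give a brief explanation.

No - no valid derivation exists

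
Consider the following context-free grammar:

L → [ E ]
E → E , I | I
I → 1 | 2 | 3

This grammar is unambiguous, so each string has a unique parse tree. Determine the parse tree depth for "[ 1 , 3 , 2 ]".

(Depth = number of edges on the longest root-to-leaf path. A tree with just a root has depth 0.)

5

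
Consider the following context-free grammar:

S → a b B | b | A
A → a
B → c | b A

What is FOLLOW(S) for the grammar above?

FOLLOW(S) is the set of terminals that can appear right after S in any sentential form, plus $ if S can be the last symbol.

We compute FOLLOW(S) using the standard algorithm.
FOLLOW(S) starts with {$}.
FIRST(A) = {a}
FIRST(B) = {b, c}
FIRST(S) = {a, b}
FOLLOW(A) = {$}
FOLLOW(B) = {$}
FOLLOW(S) = {$}
Therefore, FOLLOW(S) = {$}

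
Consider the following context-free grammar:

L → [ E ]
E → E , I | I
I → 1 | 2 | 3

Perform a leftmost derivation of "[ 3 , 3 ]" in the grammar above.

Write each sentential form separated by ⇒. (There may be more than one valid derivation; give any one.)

L ⇒ [ E ] ⇒ [ E , I ] ⇒ [ I , I ] ⇒ [ 3 , I ] ⇒ [ 3 , 3 ]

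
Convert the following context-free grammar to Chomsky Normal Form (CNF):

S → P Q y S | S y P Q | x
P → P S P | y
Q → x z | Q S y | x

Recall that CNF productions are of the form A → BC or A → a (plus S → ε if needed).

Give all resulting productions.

TY → y; S → x; P → y; TX → x; TZ → z; Q → x; S → P X0; X0 → Q X1; X1 → TY S; S → S X2; X2 → TY X3; X3 → P Q; P → P X4; X4 → S P; Q → TX TZ; Q → Q X5; X5 → S TY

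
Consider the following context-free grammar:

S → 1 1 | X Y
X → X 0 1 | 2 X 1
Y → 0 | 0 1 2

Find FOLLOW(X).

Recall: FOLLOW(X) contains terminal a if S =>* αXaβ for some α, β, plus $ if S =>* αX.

We compute FOLLOW(X) using the standard algorithm.
FOLLOW(S) starts with {$}.
FIRST(S) = {1, 2}
FIRST(X) = {2}
FIRST(Y) = {0}
FOLLOW(S) = {$}
FOLLOW(X) = {0, 1}
FOLLOW(Y) = {$}
Therefore, FOLLOW(X) = {0, 1}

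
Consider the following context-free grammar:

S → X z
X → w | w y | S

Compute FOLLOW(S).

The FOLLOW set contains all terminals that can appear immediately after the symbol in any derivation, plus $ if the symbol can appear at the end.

We compute FOLLOW(S) using the standard algorithm.
FOLLOW(S) starts with {$}.
FIRST(S) = {w}
FIRST(X) = {w}
FOLLOW(S) = {$, z}
FOLLOW(X) = {z}
Therefore, FOLLOW(S) = {$, z}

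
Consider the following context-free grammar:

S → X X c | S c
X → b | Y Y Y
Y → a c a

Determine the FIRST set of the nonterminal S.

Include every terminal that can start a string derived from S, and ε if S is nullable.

We compute FIRST(S) using the standard algorithm.
FIRST(S) = {a, b}
FIRST(X) = {a, b}
FIRST(Y) = {a}
Therefore, FIRST(S) = {a, b}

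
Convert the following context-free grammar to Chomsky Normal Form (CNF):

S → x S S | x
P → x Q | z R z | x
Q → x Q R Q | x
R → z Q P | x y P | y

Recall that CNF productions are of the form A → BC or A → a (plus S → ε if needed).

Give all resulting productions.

TX → x; S → x; TZ → z; P → x; Q → x; TY → y; R → y; S → TX X0; X0 → S S; P → TX Q; P → TZ X1; X1 → R TZ; Q → TX X2; X2 → Q X3; X3 → R Q; R → TZ X4; X4 → Q P; R → TX X5; X5 → TY P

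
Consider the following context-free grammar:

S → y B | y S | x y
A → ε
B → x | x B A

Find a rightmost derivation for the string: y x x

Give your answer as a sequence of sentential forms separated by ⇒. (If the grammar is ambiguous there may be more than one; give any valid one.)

S ⇒ y B ⇒ y x B A ⇒ y x B ⇒ y x x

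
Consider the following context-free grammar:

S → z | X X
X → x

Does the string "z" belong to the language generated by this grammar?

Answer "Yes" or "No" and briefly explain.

Yes - a valid derivation exists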